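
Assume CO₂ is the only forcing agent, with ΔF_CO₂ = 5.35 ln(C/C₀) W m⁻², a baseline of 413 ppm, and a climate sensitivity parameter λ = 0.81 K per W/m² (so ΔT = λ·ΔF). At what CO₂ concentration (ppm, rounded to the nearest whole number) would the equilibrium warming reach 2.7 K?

Required forcing: ΔF = ΔT/λ = 2.7/0.81 = 3.3333 W/m².
Then ln(C/413) = ΔF/5.35 = 3.3333/5.35 = 0.62305.
So C = 413 × e^0.62305 = 413 × 1.86461 = 770.08 ppm.

C ≈ 770 ppm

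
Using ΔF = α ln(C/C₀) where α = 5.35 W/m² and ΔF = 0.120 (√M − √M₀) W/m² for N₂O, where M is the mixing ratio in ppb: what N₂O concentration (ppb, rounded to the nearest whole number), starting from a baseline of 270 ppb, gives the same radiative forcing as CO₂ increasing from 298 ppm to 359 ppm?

M ≈ 612 ppb

CO₂ forcing: 5.35 × ln(359/298) = 5.35 × 0.186229 = 0.99633 W/m².
Set 0.120(√M − √270) = 0.99633: √M = 0.99633/0.120 + √270 = 8.3028 + 16.4317 = 24.7345.
M = (24.7345)² = 611.80 ppb.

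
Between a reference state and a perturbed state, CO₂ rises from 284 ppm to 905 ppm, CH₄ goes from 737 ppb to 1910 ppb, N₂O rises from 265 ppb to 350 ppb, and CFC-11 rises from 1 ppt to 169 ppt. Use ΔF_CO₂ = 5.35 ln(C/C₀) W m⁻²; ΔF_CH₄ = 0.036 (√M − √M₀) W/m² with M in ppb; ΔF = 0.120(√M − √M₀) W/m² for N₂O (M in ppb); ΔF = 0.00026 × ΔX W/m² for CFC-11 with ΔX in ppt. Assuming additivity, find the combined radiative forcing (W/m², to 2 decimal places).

ΔF = 7.13 W/m²

CO₂: 5.35 × ln(905/284) = 5.35 × ln(3.18662) = 5.35 × 1.15896 = 6.2004 W/m².
CH₄: 0.036 × (√1910 − √737) = 0.036 × (43.7035 − 27.1477) = 0.036 × 16.5558 = 0.5960 W/m².
N₂O: 0.120 × (√350 − √265) = 0.120 × (18.7083 − 16.2788) = 0.120 × 2.4295 = 0.2915 W/m².
CFC-11: ΔF = 0.00026 × (169 − 1) = 0.00026 × 168 = 0.0437 W/m².
Total ΔF = 6.2004 + 0.5960 + 0.2915 + 0.0437 = 7.1316 W/m².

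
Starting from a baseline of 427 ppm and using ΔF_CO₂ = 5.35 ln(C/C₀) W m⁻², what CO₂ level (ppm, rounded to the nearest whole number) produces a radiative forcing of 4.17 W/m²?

Set 5.35 ln(C/427) = 4.17, so ln(C/427) = 4.17/5.35 = 0.77944.
Then C/427 = e^0.77944 = 2.18025, giving C = 427 × 2.18025 = 930.97 ppm.

C ≈ 931 ppm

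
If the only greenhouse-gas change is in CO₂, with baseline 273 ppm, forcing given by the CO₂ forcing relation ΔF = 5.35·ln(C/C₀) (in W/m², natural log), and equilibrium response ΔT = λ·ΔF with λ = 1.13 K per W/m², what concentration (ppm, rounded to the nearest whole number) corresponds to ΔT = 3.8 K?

C ≈ 512 ppm

Required forcing: ΔF = ΔT/λ = 3.8/1.13 = 3.3628 W/m².
Then ln(C/273) = ΔF/5.35 = 3.3628/5.35 = 0.62856.
So C = 273 × e^0.62856 = 273 × 1.87491 = 511.85 ppm.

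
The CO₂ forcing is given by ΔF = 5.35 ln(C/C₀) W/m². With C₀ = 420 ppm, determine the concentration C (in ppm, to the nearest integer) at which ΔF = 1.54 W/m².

C ≈ 560 ppm

Set 5.35 ln(C/420) = 1.54, so ln(C/420) = 1.54/5.35 = 0.28785.
Then C/420 = e^0.28785 = 1.33356, giving C = 420 × 1.33356 = 560.10 ppm.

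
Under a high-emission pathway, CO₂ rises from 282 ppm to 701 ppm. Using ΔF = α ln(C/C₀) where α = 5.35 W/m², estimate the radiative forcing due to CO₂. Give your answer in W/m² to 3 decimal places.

ΔF = 4.872 W/m²

CO₂ absorption bands are partially saturated, so forcing scales with the logarithm of the concentration ratio.
CO₂: 5.35 × ln(701/282) = 5.35 × ln(2.48582) = 5.35 × 0.91060 = 4.8717 W/m².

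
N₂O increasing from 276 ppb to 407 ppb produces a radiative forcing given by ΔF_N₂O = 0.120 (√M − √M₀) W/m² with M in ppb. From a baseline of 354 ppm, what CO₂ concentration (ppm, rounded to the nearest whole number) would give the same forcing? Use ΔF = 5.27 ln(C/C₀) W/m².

C ≈ 384 ppm

N₂O forcing: 0.120 × (√407 − √276) = 0.120 × (20.1742 − 16.6132) = 0.120 × 3.5610 = 0.42732 W/m².
Set 5.27 ln(C/354) = 0.42732: ln(C/354) = 0.42732/5.27 = 0.08109, so C = 354 × e^0.08109 = 354 × 1.08447 = 383.90 ppm.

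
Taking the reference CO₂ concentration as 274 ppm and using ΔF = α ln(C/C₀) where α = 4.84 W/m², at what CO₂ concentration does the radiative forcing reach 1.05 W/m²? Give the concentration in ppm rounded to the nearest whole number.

C ≈ 340 ppm

Set 4.84 ln(C/274) = 1.05, so ln(C/274) = 1.05/4.84 = 0.21694.
Then C/274 = e^0.21694 = 1.24227, giving C = 274 × 1.24227 = 340.38 ppm.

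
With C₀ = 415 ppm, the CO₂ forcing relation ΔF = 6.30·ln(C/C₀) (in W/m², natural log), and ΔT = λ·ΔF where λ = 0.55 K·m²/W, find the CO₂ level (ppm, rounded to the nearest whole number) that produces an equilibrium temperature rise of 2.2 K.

C ≈ 783 ppm

Required forcing: ΔF = ΔT/λ = 2.2/0.55 = 4.0000 W/m².
Then ln(C/415) = ΔF/6.30 = 4.0000/6.30 = 0.63492.
So C = 415 × e^0.63492 = 415 × 1.88687 = 783.05 ppm.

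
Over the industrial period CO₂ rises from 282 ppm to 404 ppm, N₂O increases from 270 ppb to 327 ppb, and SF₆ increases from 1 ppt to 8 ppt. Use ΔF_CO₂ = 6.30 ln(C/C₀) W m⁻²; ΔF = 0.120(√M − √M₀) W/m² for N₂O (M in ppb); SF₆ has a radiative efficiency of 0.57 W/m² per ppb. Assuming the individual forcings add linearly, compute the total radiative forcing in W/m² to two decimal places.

ΔF = 2.47 W/m²

CO₂: 6.30 × ln(404/282) = 6.30 × ln(1.43262) = 6.30 × 0.35950 = 2.2649 W/m².
N₂O: 0.120 × (√327 − √270) = 0.120 × (18.0831 − 16.4317) = 0.120 × 1.6514 = 0.1982 W/m².
SF₆: Δ = 8 − 1 = 7 ppt = 0.007 ppb; ΔF = 0.57 × 0.007 = 0.0040 W/m².
Total ΔF = 2.2649 + 0.1982 + 0.0040 = 2.4671 W/m².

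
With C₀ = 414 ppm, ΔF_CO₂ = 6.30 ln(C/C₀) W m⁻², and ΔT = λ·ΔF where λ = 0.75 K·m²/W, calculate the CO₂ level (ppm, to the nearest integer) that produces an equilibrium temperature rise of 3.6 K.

Required forcing: ΔF = ΔT/λ = 3.6/0.75 = 4.8000 W/m².
Then ln(C/414) = ΔF/6.30 = 4.8000/6.30 = 0.76190.
So C = 414 × e^0.76190 = 414 × 2.14234 = 886.93 ppm.

C ≈ 887 ppm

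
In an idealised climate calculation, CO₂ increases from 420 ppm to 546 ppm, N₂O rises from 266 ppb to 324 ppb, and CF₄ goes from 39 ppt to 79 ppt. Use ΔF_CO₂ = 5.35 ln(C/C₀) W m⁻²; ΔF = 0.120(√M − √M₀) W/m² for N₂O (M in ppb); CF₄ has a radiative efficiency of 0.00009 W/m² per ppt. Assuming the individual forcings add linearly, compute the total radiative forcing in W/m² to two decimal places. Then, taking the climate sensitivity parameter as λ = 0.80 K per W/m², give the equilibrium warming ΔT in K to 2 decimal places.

CO₂: 5.35 × ln(546/420) = 5.35 × ln(1.30000) = 5.35 × 0.26236 = 1.4036 W/m².
N₂O: 0.120 × (√324 − √266) = 0.120 × (18.0000 − 16.3095) = 0.120 × 1.6905 = 0.2029 W/m².
CF₄: ΔF = 0.00009 × (79 − 39) = 0.00009 × 40 = 0.0036 W/m².
Total ΔF = 1.4036 + 0.2029 + 0.0036 = 1.6101 W/m².
ΔT = λ ΔF = 0.80 × 1.61 = 1.2880 K.

ΔF = 1.61 W/m²; ΔT = 1.29 K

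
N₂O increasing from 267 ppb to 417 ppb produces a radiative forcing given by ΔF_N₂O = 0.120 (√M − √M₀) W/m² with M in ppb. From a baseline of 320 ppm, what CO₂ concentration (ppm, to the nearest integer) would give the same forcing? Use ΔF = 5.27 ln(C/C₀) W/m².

N₂O forcing: 0.120 × (√417 − √267) = 0.120 × (20.4206 − 16.3401) = 0.120 × 4.0805 = 0.48966 W/m².
Set 5.27 ln(C/320) = 0.48966: ln(C/320) = 0.48966/5.27 = 0.09291, so C = 320 × e^0.09291 = 320 × 1.09736 = 351.16 ppm.

C ≈ 351 ppm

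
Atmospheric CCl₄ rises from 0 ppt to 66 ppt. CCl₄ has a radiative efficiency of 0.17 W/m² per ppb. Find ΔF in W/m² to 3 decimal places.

CCl₄: Δ = 66 − 0 = 66 ppt = 0.066 ppb; ΔF = 0.17 × 0.066 = 0.0112 W/m².

ΔF = 0.011 W/m²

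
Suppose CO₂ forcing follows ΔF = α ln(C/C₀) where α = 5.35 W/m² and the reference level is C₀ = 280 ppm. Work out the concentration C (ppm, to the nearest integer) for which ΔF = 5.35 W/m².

Set 5.35 ln(C/280) = 5.35, so ln(C/280) = 5.35/5.35 = 1.00000.
Then C/280 = e^1.00000 = 2.71828, giving C = 280 × 2.71828 = 761.12 ppm.

C ≈ 761 ppm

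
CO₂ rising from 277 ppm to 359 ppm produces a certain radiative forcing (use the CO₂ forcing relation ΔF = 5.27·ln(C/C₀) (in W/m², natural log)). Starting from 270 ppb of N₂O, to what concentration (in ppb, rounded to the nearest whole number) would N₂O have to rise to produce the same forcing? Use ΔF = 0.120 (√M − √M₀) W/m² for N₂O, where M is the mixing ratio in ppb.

CO₂ forcing: 5.27 × ln(359/277) = 5.27 × 0.259305 = 1.36654 W/m².
Set 0.120(√M − √270) = 1.36654: √M = 1.36654/0.120 + √270 = 11.3878 + 16.4317 = 27.8195.
M = (27.8195)² = 773.92 ppb.

M ≈ 774 ppb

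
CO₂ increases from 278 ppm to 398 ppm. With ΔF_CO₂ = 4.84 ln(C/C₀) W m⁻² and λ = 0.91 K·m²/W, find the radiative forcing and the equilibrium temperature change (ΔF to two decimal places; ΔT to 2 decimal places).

ΔF = 1.74 W/m²; ΔT = 1.58 K

CO₂: 4.84 × ln(398/278) = 4.84 × ln(1.43165) = 4.84 × 0.35883 = 1.7367 W/m².
ΔT = λ ΔF = 0.91 × 1.74 = 1.5834 K.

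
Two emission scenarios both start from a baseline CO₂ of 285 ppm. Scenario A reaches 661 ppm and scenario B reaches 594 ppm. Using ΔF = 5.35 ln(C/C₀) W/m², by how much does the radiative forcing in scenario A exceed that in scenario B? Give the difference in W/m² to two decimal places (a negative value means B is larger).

ΔF_A − ΔF_B = 0.57 W/m²

ΔF_A = 5.35 ln(661/285) = 5.35 × 0.84126 = 4.5007 W/m².
ΔF_B = 5.35 ln(594/285) = 5.35 × 0.73439 = 3.9290 W/m².
Difference: 4.5007 − 3.9290 = 0.5717 W/m².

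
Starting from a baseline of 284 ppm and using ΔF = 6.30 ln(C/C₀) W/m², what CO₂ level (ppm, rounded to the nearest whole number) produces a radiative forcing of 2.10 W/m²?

C ≈ 396 ppm

Set 6.30 ln(C/284) = 2.10, so ln(C/284) = 2.10/6.30 = 0.33333.
Then C/284 = e^0.33333 = 1.39561, giving C = 284 × 1.39561 = 396.35 ppm.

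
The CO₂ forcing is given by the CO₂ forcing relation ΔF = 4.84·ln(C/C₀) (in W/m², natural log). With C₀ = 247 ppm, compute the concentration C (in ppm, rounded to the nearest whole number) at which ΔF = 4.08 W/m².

C ≈ 574 ppm

Set 4.84 ln(C/247) = 4.08, so ln(C/247) = 4.08/4.84 = 0.84298.
Then C/247 = e^0.84298 = 2.32328, giving C = 247 × 2.32328 = 573.85 ppm.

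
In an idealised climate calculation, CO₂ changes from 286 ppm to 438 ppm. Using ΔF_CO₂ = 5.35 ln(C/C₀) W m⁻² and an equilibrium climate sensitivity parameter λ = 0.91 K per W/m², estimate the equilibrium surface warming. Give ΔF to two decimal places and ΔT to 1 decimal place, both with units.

ΔF = 2.28 W/m²; ΔT = 2.1 K

CO₂: 5.35 × ln(438/286) = 5.35 × ln(1.53147) = 5.35 × 0.42623 = 2.2803 W/m².
ΔT = λ ΔF = 0.91 × 2.28 = 2.0748 K.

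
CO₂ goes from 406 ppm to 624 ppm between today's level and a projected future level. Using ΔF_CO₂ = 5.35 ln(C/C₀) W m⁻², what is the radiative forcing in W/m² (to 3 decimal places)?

ΔF = 2.299 W/m²

CO₂: 5.35 × ln(624/406) = 5.35 × ln(1.53695) = 5.35 × 0.42980 = 2.2994 W/m².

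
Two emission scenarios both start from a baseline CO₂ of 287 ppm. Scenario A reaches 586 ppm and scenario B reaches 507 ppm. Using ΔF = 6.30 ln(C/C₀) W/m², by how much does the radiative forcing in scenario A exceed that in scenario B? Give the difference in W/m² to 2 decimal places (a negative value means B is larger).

ΔF_A = 6.30 ln(586/287) = 6.30 × 0.71384 = 4.4972 W/m².
ΔF_B = 6.30 ln(507/287) = 6.30 × 0.56903 = 3.5849 W/m².
Difference: 4.4972 − 3.5849 = 0.9123 W/m².
(Equivalently, ΔF_A − ΔF_B = 6.30 ln(586/507) = 6.30 × 0.14481 = 0.9123 W/m².)

ΔF_A − ΔF_B = 0.91 W/m²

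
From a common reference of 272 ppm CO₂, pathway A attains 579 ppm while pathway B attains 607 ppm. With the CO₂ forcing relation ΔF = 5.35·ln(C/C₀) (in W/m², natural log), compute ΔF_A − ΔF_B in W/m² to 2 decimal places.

ΔF_A − ΔF_B = -0.25 W/m²

ΔF_A = 5.35 ln(579/272) = 5.35 × 0.75550 = 4.0419 W/m².
ΔF_B = 5.35 ln(607/272) = 5.35 × 0.80273 = 4.2946 W/m².
Difference: 4.0419 − 4.2946 = -0.2527 W/m².
(Equivalently, ΔF_A − ΔF_B = 5.35 ln(579/607) = 5.35 × -0.04723 = -0.2527 W/m².)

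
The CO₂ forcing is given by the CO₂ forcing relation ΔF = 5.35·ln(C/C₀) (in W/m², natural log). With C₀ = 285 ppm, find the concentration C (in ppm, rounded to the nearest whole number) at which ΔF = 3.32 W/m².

Set 5.35 ln(C/285) = 3.32, so ln(C/285) = 3.32/5.35 = 0.62056.
Then C/285 = e^0.62056 = 1.85997, giving C = 285 × 1.85997 = 530.09 ppm.

C ≈ 530 ppm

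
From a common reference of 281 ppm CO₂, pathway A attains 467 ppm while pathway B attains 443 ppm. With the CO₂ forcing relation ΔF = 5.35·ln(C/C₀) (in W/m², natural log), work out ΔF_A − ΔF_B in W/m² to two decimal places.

ΔF_A − ΔF_B = 0.28 W/m²

ΔF_A = 5.35 ln(467/281) = 5.35 × 0.50797 = 2.7176 W/m².
ΔF_B = 5.35 ln(443/281) = 5.35 × 0.45522 = 2.4354 W/m².
Difference: 2.7176 − 2.4354 = 0.2822 W/m².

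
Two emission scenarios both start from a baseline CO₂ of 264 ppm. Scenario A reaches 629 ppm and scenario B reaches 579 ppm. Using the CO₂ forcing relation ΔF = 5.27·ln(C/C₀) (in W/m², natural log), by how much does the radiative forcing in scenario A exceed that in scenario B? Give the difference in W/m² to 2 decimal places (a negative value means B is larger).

ΔF_A − ΔF_B = 0.44 W/m²

ΔF_A = 5.27 ln(629/264) = 5.27 × 0.86818 = 4.5753 W/m².
ΔF_B = 5.27 ln(579/264) = 5.27 × 0.78535 = 4.1388 W/m².
Difference: 4.5753 − 4.1388 = 0.4365 W/m².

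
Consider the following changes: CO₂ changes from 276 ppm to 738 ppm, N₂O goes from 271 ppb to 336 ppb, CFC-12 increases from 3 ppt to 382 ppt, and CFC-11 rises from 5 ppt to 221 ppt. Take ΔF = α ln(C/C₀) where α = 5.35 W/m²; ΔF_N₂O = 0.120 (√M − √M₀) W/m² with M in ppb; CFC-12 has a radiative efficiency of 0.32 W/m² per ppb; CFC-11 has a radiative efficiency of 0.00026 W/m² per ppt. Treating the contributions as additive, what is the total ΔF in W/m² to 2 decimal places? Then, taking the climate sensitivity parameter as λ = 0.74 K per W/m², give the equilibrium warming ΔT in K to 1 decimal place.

CO₂: 5.35 × ln(738/276) = 5.35 × ln(2.67391) = 5.35 × 0.98354 = 5.2619 W/m².
N₂O: 0.120 × (√336 − √271) = 0.120 × (18.3303 − 16.4621) = 0.120 × 1.8682 = 0.2242 W/m².
CFC-12: Δ = 382 − 3 = 379 ppt = 0.379 ppb; ΔF = 0.32 × 0.379 = 0.1213 W/m².
CFC-11: ΔF = 0.00026 × (221 − 5) = 0.00026 × 216 = 0.0562 W/m².
Total ΔF = 5.2619 + 0.2242 + 0.1213 + 0.0562 = 5.6636 W/m².
ΔT = λ ΔF = 0.74 × 5.66 = 4.1884 K.

ΔF = 5.66 W/m²; ΔT = 4.2 K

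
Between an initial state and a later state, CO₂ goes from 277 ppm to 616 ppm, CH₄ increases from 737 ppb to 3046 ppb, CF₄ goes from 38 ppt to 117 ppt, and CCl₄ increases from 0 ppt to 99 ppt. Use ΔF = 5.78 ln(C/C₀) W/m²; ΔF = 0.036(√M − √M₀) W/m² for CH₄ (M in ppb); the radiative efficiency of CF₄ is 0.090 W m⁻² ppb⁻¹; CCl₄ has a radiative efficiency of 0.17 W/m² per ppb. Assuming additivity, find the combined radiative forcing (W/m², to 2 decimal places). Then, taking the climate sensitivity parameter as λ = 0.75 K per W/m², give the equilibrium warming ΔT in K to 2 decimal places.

ΔF = 5.65 W/m²; ΔT = 4.24 K

CO₂: 5.78 × ln(616/277) = 5.78 × ln(2.22383) = 5.78 × 0.79923 = 4.6195 W/m².
CH₄: 0.036 × (√3046 − √737) = 0.036 × (55.1906 − 27.1477) = 0.036 × 28.0429 = 1.0095 W/m².
CF₄: Δ = 117 − 38 = 79 ppt = 0.079 ppb; ΔF = 0.090 × 0.079 = 0.0071 W/m².
CCl₄: Δ = 99 − 0 = 99 ppt = 0.099 ppb; ΔF = 0.17 × 0.099 = 0.0168 W/m².
Total ΔF = 4.6195 + 1.0095 + 0.0071 + 0.0168 = 5.6529 W/m².
ΔT = λ ΔF = 0.75 × 5.65 = 4.2375 K.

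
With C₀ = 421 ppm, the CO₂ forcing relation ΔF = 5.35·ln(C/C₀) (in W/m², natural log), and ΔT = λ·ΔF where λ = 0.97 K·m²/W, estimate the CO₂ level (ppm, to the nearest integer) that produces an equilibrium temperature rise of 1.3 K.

C ≈ 541 ppm

Required forcing: ΔF = ΔT/λ = 1.3/0.97 = 1.3402 W/m².
Then ln(C/421) = ΔF/5.35 = 1.3402/5.35 = 0.25050.
So C = 421 × e^0.25050 = 421 × 1.28467 = 540.85 ppm.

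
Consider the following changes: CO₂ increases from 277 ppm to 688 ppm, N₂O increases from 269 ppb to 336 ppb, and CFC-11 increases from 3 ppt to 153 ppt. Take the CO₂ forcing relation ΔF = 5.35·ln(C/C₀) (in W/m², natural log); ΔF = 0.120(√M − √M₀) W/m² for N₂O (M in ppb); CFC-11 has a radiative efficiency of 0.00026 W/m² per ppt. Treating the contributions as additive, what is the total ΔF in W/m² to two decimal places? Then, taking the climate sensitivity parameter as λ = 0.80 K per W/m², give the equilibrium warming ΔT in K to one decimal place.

ΔF = 5.14 W/m²; ΔT = 4.1 K

CO₂: 5.35 × ln(688/277) = 5.35 × ln(2.48375) = 5.35 × 0.90977 = 4.8673 W/m².
N₂O: 0.120 × (√336 − √269) = 0.120 × (18.3303 − 16.4012) = 0.120 × 1.9291 = 0.2315 W/m².
CFC-11: ΔF = 0.00026 × (153 − 3) = 0.00026 × 150 = 0.0390 W/m².
Total ΔF = 4.8673 + 0.2315 + 0.0390 = 5.1378 W/m².
ΔT = λ ΔF = 0.80 × 5.14 = 4.1120 K.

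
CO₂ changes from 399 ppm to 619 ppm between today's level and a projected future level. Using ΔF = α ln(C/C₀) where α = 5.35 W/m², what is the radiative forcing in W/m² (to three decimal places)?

CO₂ absorption bands are partially saturated, so forcing scales with the logarithm of the concentration ratio.
CO₂: 5.35 × ln(619/399) = 5.35 × ln(1.55138) = 5.35 × 0.43914 = 2.3494 W/m².

ΔF = 2.349 W/m²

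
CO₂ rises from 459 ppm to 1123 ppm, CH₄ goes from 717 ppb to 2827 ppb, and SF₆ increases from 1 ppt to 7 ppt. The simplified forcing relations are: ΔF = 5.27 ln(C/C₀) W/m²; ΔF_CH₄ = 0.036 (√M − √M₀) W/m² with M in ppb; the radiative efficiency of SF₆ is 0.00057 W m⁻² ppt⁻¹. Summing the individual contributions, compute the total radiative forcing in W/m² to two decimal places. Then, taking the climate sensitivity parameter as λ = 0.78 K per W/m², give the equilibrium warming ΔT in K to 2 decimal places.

ΔF = 5.67 W/m²; ΔT = 4.42 K

CO₂: 5.27 × ln(1123/459) = 5.27 × ln(2.44662) = 5.27 × 0.89471 = 4.7151 W/m².
CH₄: 0.036 × (√2827 − √717) = 0.036 × (53.1695 − 26.7769) = 0.036 × 26.3926 = 0.9501 W/m².
SF₆: ΔF = 0.00057 × (7 − 1) = 0.00057 × 6 = 0.0034 W/m².
Total ΔF = 4.7151 + 0.9501 + 0.0034 = 5.6686 W/m².
ΔT = λ ΔF = 0.78 × 5.67 = 4.4226 K.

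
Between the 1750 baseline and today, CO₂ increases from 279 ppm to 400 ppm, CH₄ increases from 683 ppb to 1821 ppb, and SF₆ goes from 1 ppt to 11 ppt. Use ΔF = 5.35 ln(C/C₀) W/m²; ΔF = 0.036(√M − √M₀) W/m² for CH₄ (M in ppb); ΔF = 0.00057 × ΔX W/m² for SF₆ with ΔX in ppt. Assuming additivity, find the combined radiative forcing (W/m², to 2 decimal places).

ΔF = 2.53 W/m²

CO₂: 5.35 × ln(400/279) = 5.35 × ln(1.43369) = 5.35 × 0.36025 = 1.9273 W/m².
CH₄: 0.036 × (√1821 − √683) = 0.036 × (42.6732 − 26.1343) = 0.036 × 16.5389 = 0.5954 W/m².
SF₆: ΔF = 0.00057 × (11 − 1) = 0.00057 × 10 = 0.0057 W/m².
Total ΔF = 1.9273 + 0.5954 + 0.0057 = 2.5284 W/m².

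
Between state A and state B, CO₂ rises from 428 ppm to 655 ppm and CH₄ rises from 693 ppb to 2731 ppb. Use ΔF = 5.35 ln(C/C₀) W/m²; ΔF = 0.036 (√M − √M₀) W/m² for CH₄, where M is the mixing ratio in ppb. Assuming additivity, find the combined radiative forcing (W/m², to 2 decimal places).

ΔF = 3.21 W/m²

CO₂: 5.35 × ln(655/428) = 5.35 × ln(1.53037) = 5.35 × 0.42551 = 2.2765 W/m².
CH₄: 0.036 × (√2731 − √693) = 0.036 × (52.2590 − 26.3249) = 0.036 × 25.9341 = 0.9336 W/m².
Total ΔF = 2.2765 + 0.9336 = 3.2101 W/m².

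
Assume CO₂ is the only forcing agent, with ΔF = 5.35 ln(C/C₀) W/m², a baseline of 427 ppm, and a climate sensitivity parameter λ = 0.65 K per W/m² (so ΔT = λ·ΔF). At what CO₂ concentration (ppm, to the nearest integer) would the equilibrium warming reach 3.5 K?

Required forcing: ΔF = ΔT/λ = 3.5/0.65 = 5.3846 W/m².
Then ln(C/427) = ΔF/5.35 = 5.3846/5.35 = 1.00647.
So C = 427 × e^1.00647 = 427 × 2.73593 = 1168.24 ppm.

C ≈ 1168 ppm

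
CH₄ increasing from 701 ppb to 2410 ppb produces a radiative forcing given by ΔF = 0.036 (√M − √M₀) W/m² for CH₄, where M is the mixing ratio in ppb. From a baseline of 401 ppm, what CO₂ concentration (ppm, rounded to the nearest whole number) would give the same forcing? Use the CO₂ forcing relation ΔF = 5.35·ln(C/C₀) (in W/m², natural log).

C ≈ 467 ppm

CH₄ forcing: 0.036 × (√2410 − √701) = 0.036 × (49.0918 − 26.4764) = 0.036 × 22.6154 = 0.81415 W/m².
Set 5.35 ln(C/401) = 0.81415: ln(C/401) = 0.81415/5.35 = 0.15218, so C = 401 × e^0.15218 = 401 × 1.16437 = 466.91 ppm.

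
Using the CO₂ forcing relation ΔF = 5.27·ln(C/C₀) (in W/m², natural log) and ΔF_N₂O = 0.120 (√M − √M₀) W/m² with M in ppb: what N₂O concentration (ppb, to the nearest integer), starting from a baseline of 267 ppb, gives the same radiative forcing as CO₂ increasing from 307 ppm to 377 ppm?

M ≈ 643 ppb

CO₂ forcing: 5.27 × ln(377/307) = 5.27 × 0.205397 = 1.08244 W/m².
Set 0.120(√M − √267) = 1.08244: √M = 1.08244/0.120 + √267 = 9.0203 + 16.3401 = 25.3604.
M = (25.3604)² = 643.15 ppb.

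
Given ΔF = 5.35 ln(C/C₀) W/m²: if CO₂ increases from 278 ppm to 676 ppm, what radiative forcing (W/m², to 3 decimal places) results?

ΔF = 4.754 W/m²

CO₂: 5.35 × ln(676/278) = 5.35 × ln(2.43165) = 5.35 × 0.88857 = 4.7538 W/m².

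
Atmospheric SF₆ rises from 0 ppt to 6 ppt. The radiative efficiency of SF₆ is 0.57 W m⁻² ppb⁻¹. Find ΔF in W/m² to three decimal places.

ΔF = 0.003 W/m²

SF₆: Δ = 6 − 0 = 6 ppt = 0.006 ppb; ΔF = 0.57 × 0.006 = 0.0034 W/m².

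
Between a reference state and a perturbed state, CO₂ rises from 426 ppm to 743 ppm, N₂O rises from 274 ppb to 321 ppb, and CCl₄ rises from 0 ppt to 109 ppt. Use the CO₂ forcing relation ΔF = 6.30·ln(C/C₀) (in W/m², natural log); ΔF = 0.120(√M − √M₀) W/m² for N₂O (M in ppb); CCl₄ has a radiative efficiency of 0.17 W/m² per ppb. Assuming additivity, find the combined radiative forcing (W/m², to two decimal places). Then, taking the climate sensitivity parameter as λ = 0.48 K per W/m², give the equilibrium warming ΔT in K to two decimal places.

CO₂: 6.30 × ln(743/426) = 6.30 × ln(1.74413) = 6.30 × 0.55626 = 3.5044 W/m².
N₂O: 0.120 × (√321 − √274) = 0.120 × (17.9165 − 16.5529) = 0.120 × 1.3636 = 0.1636 W/m².
CCl₄: Δ = 109 − 0 = 109 ppt = 0.109 ppb; ΔF = 0.17 × 0.109 = 0.0185 W/m².
Total ΔF = 3.5044 + 0.1636 + 0.0185 = 3.6865 W/m².
ΔT = λ ΔF = 0.48 × 3.69 = 1.7712 K.

ΔF = 3.69 W/m²; ΔT = 1.77 K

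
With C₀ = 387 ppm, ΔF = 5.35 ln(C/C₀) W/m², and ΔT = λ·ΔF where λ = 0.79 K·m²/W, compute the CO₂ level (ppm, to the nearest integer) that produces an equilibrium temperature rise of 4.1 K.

C ≈ 1021 ppm

Required forcing: ΔF = ΔT/λ = 4.1/0.79 = 5.1899 W/m².
Then ln(C/387) = ΔF/5.35 = 5.1899/5.35 = 0.97007.
So C = 387 × e^0.97007 = 387 × 2.63813 = 1020.96 ppm.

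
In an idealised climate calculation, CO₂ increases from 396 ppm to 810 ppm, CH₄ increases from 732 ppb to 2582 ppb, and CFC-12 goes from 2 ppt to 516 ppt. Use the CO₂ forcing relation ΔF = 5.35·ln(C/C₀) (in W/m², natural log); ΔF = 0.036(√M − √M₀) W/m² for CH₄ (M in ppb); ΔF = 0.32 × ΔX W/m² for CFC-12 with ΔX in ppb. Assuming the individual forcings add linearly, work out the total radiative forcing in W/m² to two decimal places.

CO₂: 5.35 × ln(810/396) = 5.35 × ln(2.04545) = 5.35 × 0.71562 = 3.8286 W/m².
CH₄: 0.036 × (√2582 − √732) = 0.036 × (50.8134 − 27.0555) = 0.036 × 23.7579 = 0.8553 W/m².
CFC-12: Δ = 516 − 2 = 514 ppt = 0.514 ppb; ΔF = 0.32 × 0.514 = 0.1645 W/m².
Total ΔF = 3.8286 + 0.8553 + 0.1645 = 4.8484 W/m².

ΔF = 4.85 W/m²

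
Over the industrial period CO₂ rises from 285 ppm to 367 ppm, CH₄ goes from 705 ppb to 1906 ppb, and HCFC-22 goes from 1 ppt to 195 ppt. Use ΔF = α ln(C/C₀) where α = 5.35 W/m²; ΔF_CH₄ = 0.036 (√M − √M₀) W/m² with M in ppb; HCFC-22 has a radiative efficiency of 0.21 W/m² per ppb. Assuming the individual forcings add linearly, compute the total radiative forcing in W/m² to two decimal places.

CO₂: 5.35 × ln(367/285) = 5.35 × ln(1.28772) = 5.35 × 0.25287 = 1.3529 W/m².
CH₄: 0.036 × (√1906 − √705) = 0.036 × (43.6578 − 26.5518) = 0.036 × 17.1060 = 0.6158 W/m².
HCFC-22: Δ = 195 − 1 = 194 ppt = 0.194 ppb; ΔF = 0.21 × 0.194 = 0.0407 W/m².
Total ΔF = 1.3529 + 0.6158 + 0.0407 = 2.0094 W/m².

ΔF = 2.01 W/m²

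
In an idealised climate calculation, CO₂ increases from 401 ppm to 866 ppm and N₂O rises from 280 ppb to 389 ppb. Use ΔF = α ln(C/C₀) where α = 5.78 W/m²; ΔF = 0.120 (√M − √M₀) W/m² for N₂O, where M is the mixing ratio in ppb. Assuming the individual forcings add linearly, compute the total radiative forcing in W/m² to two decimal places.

CO₂: 5.78 × ln(866/401) = 5.78 × ln(2.15960) = 5.78 × 0.76992 = 4.4501 W/m².
N₂O: 0.120 × (√389 − √280) = 0.120 × (19.7231 − 16.7332) = 0.120 × 2.9899 = 0.3588 W/m².
Total ΔF = 4.4501 + 0.3588 = 4.8089 W/m².

ΔF = 4.81 W/m²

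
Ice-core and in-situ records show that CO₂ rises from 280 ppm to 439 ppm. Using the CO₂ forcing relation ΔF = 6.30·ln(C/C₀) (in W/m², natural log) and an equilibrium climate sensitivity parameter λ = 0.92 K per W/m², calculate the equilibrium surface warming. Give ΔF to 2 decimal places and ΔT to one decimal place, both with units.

ΔF = 2.83 W/m²; ΔT = 2.6 K

CO₂: 6.30 × ln(439/280) = 6.30 × ln(1.56786) = 6.30 × 0.44971 = 2.8332 W/m².
ΔT = λ ΔF = 0.92 × 2.83 = 2.6036 K.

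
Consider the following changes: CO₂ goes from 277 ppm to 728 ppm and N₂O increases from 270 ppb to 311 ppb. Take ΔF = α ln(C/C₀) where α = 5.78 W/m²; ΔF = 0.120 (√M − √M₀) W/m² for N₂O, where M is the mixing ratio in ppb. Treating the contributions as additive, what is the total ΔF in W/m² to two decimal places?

CO₂: 5.78 × ln(728/277) = 5.78 × ln(2.62816) = 5.78 × 0.96628 = 5.5851 W/m².
N₂O: 0.120 × (√311 − √270) = 0.120 × (17.6352 − 16.4317) = 0.120 × 1.2035 = 0.1444 W/m².
Total ΔF = 5.5851 + 0.1444 = 5.7295 W/m².

ΔF = 5.73 W/m²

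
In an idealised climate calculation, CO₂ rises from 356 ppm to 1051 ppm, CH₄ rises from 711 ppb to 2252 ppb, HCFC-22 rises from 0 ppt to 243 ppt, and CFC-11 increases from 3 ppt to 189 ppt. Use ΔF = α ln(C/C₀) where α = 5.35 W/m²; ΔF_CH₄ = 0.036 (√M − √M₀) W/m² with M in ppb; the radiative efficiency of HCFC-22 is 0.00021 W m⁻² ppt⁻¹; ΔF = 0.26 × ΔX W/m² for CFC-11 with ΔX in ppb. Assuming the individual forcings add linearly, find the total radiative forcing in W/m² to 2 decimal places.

ΔF = 6.64 W/m²

CO₂: 5.35 × ln(1051/356) = 5.35 × ln(2.95225) = 5.35 × 1.08257 = 5.7917 W/m².
CH₄: 0.036 × (√2252 − √711) = 0.036 × (47.4552 − 26.6646) = 0.036 × 20.7906 = 0.7485 W/m².
HCFC-22: ΔF = 0.00021 × (243 − 0) = 0.00021 × 243 = 0.0510 W/m².
CFC-11: Δ = 189 − 3 = 186 ppt = 0.186 ppb; ΔF = 0.26 × 0.186 = 0.0484 W/m².
Total ΔF = 5.7917 + 0.7485 + 0.0510 + 0.0484 = 6.6396 W/m².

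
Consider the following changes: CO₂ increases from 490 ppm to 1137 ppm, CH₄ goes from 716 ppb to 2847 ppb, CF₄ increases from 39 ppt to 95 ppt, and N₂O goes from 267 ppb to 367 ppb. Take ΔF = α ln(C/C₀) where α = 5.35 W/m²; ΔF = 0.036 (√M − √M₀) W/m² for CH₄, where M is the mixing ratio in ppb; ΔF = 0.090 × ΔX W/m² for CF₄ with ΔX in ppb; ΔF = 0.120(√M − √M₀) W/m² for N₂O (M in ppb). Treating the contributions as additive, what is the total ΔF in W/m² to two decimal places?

CO₂: 5.35 × ln(1137/490) = 5.35 × ln(2.32041) = 5.35 × 0.84174 = 4.5033 W/m².
CH₄: 0.036 × (√2847 − √716) = 0.036 × (53.3573 − 26.7582) = 0.036 × 26.5991 = 0.9576 W/m².
CF₄: Δ = 95 − 39 = 56 ppt = 0.056 ppb; ΔF = 0.090 × 0.056 = 0.0050 W/m².
N₂O: 0.120 × (√367 − √267) = 0.120 × (19.1572 − 16.3401) = 0.120 × 2.8171 = 0.3381 W/m².
Total ΔF = 4.5033 + 0.9576 + 0.0050 + 0.3381 = 5.8040 W/m².

ΔF = 5.80 W/m²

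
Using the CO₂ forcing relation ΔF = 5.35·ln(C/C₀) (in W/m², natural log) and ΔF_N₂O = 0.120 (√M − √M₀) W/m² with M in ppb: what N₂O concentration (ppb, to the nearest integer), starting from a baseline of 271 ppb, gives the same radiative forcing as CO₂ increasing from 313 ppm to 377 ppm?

M ≈ 613 ppb

CO₂ forcing: 5.35 × ln(377/313) = 5.35 × 0.186042 = 0.99532 W/m².
Set 0.120(√M − √271) = 0.99532: √M = 0.99532/0.120 + √271 = 8.2943 + 16.4621 = 24.7564.
M = (24.7564)² = 612.88 ppb.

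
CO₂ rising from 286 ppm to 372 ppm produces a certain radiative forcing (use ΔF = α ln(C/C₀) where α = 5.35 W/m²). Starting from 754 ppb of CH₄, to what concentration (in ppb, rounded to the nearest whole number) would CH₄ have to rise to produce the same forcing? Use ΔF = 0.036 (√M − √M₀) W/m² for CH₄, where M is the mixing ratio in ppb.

M ≈ 4426 ppb

CO₂ forcing: 5.35 × ln(372/286) = 5.35 × 0.262902 = 1.40653 W/m².
Set 0.036(√M − √754) = 1.40653: √M = 1.40653/0.036 + √754 = 39.0703 + 27.4591 = 66.5294.
M = (66.5294)² = 4426.16 ppb.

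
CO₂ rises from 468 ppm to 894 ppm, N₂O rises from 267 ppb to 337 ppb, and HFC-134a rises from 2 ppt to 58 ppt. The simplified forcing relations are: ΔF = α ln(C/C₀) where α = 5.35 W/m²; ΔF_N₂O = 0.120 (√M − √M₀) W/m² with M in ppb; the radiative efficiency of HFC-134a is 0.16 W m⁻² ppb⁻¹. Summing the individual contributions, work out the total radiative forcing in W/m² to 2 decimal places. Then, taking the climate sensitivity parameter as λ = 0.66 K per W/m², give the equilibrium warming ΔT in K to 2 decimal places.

ΔF = 3.71 W/m²; ΔT = 2.45 K

CO₂: 5.35 × ln(894/468) = 5.35 × ln(1.91026) = 5.35 × 0.64724 = 3.4627 W/m².
N₂O: 0.120 × (√337 − √267) = 0.120 × (18.3576 − 16.3401) = 0.120 × 2.0175 = 0.2421 W/m².
HFC-134a: Δ = 58 − 2 = 56 ppt = 0.056 ppb; ΔF = 0.16 × 0.056 = 0.0090 W/m².
Total ΔF = 3.4627 + 0.2421 + 0.0090 = 3.7138 W/m².
ΔT = λ ΔF = 0.66 × 3.71 = 2.4486 K.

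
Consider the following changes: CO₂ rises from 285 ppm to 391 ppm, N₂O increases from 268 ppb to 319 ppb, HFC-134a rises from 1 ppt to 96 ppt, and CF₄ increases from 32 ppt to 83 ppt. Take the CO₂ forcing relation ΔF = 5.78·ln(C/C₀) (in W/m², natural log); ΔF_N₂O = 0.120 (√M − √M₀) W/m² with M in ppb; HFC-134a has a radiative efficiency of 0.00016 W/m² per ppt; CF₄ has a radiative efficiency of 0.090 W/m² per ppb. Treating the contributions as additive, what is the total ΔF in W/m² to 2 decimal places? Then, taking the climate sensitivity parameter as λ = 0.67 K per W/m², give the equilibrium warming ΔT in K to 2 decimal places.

CO₂: 5.78 × ln(391/285) = 5.78 × ln(1.37193) = 5.78 × 0.31622 = 1.8278 W/m².
N₂O: 0.120 × (√319 − √268) = 0.120 × (17.8606 − 16.3707) = 0.120 × 1.4899 = 0.1788 W/m².
HFC-134a: ΔF = 0.00016 × (96 − 1) = 0.00016 × 95 = 0.0152 W/m².
CF₄: Δ = 83 − 32 = 51 ppt = 0.051 ppb; ΔF = 0.090 × 0.051 = 0.0046 W/m².
Total ΔF = 1.8278 + 0.1788 + 0.0152 + 0.0046 = 2.0264 W/m².
ΔT = λ ΔF = 0.67 × 2.03 = 1.3601 K.

ΔF = 2.03 W/m²; ΔT = 1.36 K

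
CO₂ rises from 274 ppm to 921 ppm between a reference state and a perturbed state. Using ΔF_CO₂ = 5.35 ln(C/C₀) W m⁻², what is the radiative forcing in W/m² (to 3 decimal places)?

CO₂: 5.35 × ln(921/274) = 5.35 × ln(3.36131) = 5.35 × 1.21233 = 6.4860 W/m².

ΔF = 6.486 W/m²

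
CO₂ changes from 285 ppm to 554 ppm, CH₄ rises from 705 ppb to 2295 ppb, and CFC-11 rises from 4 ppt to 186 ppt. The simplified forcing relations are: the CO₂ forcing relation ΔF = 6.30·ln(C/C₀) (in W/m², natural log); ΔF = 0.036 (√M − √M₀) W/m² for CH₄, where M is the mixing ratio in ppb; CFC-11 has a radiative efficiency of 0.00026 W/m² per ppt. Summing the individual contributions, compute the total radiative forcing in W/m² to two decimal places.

ΔF = 5.00 W/m²

CO₂: 6.30 × ln(554/285) = 6.30 × ln(1.94386) = 6.30 × 0.66468 = 4.1875 W/m².
CH₄: 0.036 × (√2295 − √705) = 0.036 × (47.9062 − 26.5518) = 0.036 × 21.3544 = 0.7688 W/m².
CFC-11: ΔF = 0.00026 × (186 − 4) = 0.00026 × 182 = 0.0473 W/m².
Total ΔF = 4.1875 + 0.7688 + 0.0473 = 5.0036 W/m².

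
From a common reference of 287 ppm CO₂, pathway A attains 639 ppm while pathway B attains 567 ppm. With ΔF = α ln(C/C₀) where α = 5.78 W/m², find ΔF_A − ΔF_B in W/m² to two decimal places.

ΔF_A = 5.78 ln(639/287) = 5.78 × 0.80042 = 4.6264 W/m².
ΔF_B = 5.78 ln(567/287) = 5.78 × 0.68088 = 3.9355 W/m².
Difference: 4.6264 − 3.9355 = 0.6909 W/m².

ΔF_A − ΔF_B = 0.69 W/m²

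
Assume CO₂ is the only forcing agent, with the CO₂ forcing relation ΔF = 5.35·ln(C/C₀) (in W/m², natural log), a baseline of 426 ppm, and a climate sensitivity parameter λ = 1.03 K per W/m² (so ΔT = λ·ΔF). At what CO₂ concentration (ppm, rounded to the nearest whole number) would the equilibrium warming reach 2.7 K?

C ≈ 695 ppm

Required forcing: ΔF = ΔT/λ = 2.7/1.03 = 2.6214 W/m².
Then ln(C/426) = ΔF/5.35 = 2.6214/5.35 = 0.48998.
So C = 426 × e^0.48998 = 426 × 1.63228 = 695.35 ppm.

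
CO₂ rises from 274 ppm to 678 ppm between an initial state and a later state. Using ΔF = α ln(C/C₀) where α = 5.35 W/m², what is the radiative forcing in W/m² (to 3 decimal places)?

CO₂: 5.35 × ln(678/274) = 5.35 × ln(2.47445) = 5.35 × 0.90602 = 4.8472 W/m².

ΔF = 4.847 W/m²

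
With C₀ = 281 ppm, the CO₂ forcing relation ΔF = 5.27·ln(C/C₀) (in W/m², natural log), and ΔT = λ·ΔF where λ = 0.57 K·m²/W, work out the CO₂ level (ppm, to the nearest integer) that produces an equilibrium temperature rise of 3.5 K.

Required forcing: ΔF = ΔT/λ = 3.5/0.57 = 6.1404 W/m².
Then ln(C/281) = ΔF/5.27 = 6.1404/5.27 = 1.16516.
So C = 281 × e^1.16516 = 281 × 3.20644 = 901.01 ppm.

C ≈ 901 ppm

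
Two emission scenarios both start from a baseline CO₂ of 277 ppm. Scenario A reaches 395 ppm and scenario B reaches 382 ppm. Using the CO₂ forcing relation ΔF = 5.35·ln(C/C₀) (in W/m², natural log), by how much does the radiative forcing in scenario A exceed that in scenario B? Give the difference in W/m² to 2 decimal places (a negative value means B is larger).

ΔF_A − ΔF_B = 0.18 W/m²

ΔF_A = 5.35 ln(395/277) = 5.35 × 0.35487 = 1.8986 W/m².
ΔF_B = 5.35 ln(382/277) = 5.35 × 0.32140 = 1.7195 W/m².
Difference: 1.8986 − 1.7195 = 0.1791 W/m².
(Equivalently, ΔF_A − ΔF_B = 5.35 ln(395/382) = 5.35 × 0.03347 = 0.1791 W/m².)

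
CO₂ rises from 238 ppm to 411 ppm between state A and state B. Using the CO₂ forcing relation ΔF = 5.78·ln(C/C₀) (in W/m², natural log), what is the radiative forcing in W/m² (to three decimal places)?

ΔF = 3.158 W/m²

CO₂: 5.78 × ln(411/238) = 5.78 × ln(1.72689) = 5.78 × 0.54632 = 3.1577 W/m².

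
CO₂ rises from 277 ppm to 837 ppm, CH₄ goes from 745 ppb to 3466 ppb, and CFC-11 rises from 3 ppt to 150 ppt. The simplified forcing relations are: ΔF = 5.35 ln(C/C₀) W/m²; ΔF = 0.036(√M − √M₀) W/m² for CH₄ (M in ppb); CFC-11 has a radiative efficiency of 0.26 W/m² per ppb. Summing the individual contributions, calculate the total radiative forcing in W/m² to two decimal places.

ΔF = 7.09 W/m²

CO₂: 5.35 × ln(837/277) = 5.35 × ln(3.02166) = 5.35 × 1.10581 = 5.9161 W/m².
CH₄: 0.036 × (√3466 − √745) = 0.036 × (58.8727 − 27.2947) = 0.036 × 31.5780 = 1.1368 W/m².
CFC-11: Δ = 150 − 3 = 147 ppt = 0.147 ppb; ΔF = 0.26 × 0.147 = 0.0382 W/m².
Total ΔF = 5.9161 + 1.1368 + 0.0382 = 7.0911 W/m².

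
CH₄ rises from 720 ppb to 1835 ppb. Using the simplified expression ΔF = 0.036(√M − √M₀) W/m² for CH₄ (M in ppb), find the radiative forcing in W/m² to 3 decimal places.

CH₄: 0.036 × (√1835 − √720) = 0.036 × (42.8369 − 26.8328) = 0.036 × 16.0041 = 0.5761 W/m².

ΔF = 0.576 W/m²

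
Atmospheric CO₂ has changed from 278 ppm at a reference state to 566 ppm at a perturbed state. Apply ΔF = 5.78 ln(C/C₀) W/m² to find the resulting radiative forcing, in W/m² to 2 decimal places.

CO₂: 5.78 × ln(566/278) = 5.78 × ln(2.03597) = 5.78 × 0.71097 = 4.1094 W/m².

ΔF = 4.11 W/m²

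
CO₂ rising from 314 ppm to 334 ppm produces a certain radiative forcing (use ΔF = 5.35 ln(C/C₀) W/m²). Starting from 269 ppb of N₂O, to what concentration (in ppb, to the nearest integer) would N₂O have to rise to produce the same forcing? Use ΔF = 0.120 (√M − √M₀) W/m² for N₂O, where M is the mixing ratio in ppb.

M ≈ 367 ppb

CO₂ forcing: 5.35 × ln(334/314) = 5.35 × 0.061748 = 0.33035 W/m².
Set 0.120(√M − √269) = 0.33035: √M = 0.33035/0.120 + √269 = 2.7529 + 16.4012 = 19.1541.
M = (19.1541)² = 366.88 ppb.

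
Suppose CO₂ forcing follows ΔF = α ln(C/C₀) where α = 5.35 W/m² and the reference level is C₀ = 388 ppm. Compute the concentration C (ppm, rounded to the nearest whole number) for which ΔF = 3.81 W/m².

C ≈ 791 ppm

Set 5.35 ln(C/388) = 3.81, so ln(C/388) = 3.81/5.35 = 0.71215.
Then C/388 = e^0.71215 = 2.03837, giving C = 388 × 2.03837 = 790.89 ppm.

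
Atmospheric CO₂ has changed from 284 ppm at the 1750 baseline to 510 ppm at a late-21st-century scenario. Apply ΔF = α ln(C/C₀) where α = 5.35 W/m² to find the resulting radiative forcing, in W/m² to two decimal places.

CO₂ absorption bands are partially saturated, so forcing scales with the logarithm of the concentration ratio.
CO₂: 5.35 × ln(510/284) = 5.35 × ln(1.79577) = 5.35 × 0.58543 = 3.1321 W/m².

ΔF = 3.13 W/m²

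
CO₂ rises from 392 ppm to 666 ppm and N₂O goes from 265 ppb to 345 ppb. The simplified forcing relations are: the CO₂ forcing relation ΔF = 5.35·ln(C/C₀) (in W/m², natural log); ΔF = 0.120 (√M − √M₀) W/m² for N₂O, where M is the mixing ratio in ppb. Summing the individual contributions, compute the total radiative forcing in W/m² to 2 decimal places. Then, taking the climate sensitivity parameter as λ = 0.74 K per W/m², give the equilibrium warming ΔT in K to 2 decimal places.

ΔF = 3.11 W/m²; ΔT = 2.30 K

CO₂: 5.35 × ln(666/392) = 5.35 × ln(1.69898) = 5.35 × 0.53003 = 2.8357 W/m².
N₂O: 0.120 × (√345 − √265) = 0.120 × (18.5742 − 16.2788) = 0.120 × 2.2954 = 0.2754 W/m².
Total ΔF = 2.8357 + 0.2754 = 3.1111 W/m².
ΔT = λ ΔF = 0.74 × 3.11 = 2.3014 K.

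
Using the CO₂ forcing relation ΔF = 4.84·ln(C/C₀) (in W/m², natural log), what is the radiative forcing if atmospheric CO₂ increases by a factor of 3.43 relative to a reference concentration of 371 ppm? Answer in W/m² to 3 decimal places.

ΔF = 5.966 W/m²

Because the forcing depends only on the ratio C/C₀, the initial concentration does not enter.
ΔF = 4.84 × ln(3.43) = 4.84 × 1.23256 = 5.9656 W/m².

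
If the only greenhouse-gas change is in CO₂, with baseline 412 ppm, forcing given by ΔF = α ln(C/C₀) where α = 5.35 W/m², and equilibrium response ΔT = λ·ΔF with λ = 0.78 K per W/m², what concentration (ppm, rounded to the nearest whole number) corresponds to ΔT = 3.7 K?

C ≈ 1000 ppm

Required forcing: ΔF = ΔT/λ = 3.7/0.78 = 4.7436 W/m².
Then ln(C/412) = ΔF/5.35 = 4.7436/5.35 = 0.88665.
So C = 412 × e^0.88665 = 412 × 2.42699 = 999.92 ppm.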